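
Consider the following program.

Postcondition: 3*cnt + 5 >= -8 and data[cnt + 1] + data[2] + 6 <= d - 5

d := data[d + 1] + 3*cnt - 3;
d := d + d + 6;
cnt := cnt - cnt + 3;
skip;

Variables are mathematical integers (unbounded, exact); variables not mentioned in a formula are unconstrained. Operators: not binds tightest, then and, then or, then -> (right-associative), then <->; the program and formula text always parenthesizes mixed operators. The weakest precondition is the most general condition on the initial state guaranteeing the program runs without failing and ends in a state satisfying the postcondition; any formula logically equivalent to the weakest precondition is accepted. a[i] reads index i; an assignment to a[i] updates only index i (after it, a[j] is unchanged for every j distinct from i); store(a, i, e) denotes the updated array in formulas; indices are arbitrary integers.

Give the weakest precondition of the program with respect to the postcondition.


Working backward. After the program, the postcondition 3*cnt + 5 >= -8 and data[cnt + 1] + data[2] + 6 <= d - 5 must hold; in canonical form it is 3*cnt >= -13 and data[cnt + 1] + data[2] <= d - 11.
Before skip: 3*cnt >= -13 and data[cnt + 1] + data[2] <= d - 11
Before cnt := cnt - cnt + 3: data[2] + data[4] <= d - 11
Before d := d + d + 6: data[2] + data[4] <= 2*d - 5
Before d := data[d + 1] + 3*cnt - 3: data[2] + data[4] <= 2*data[d + 1] + 6*cnt - 11
Answer: WP = data[2] + data[4] <= 2*data[d + 1] + 6*cnt - 11


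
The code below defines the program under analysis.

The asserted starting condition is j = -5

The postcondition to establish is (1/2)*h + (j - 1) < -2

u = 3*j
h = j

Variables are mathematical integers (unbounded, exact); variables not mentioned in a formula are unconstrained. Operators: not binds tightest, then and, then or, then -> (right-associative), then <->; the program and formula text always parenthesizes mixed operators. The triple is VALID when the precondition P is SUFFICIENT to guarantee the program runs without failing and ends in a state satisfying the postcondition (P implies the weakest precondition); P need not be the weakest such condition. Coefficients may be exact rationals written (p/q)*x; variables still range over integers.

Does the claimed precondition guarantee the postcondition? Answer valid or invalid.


Working backward. After the program, the postcondition (1/2)*h + (j - 1) < -2 must hold; in canonical form it is (1/2)*h + j < -1.
Before h := j: (3/2)*j < -1
Before u := 3*j: (3/2)*j < -1
The weakest precondition is (3/2)*j < -1.
Check whether j = -5 implies it.
Every state satisfying the precondition satisfies the weakest precondition: the implication holds.
Answer: valid


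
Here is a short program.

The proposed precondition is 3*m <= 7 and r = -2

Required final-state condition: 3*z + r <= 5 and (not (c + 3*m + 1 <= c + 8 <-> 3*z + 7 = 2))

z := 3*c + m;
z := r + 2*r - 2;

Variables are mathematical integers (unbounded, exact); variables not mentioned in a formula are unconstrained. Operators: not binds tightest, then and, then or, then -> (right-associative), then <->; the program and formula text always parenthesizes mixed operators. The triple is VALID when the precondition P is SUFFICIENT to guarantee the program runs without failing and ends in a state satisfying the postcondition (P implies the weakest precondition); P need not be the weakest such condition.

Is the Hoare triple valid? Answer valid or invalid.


Working backward. After the program, the postcondition 3*z + r <= 5 and (not (c + 3*m + 1 <= c + 8 <-> 3*z + 7 = 2)) must hold; in canonical form it is r + 3*z <= 5 and (not (3*m <= 7 <-> 3*z = -5)).
Before z := r + 2*r - 2: 10*r <= 11 and (not (3*m <= 7 <-> 9*r = 1))
Before z := 3*c + m: 10*r <= 11 and (not (3*m <= 7 <-> 9*r = 1))
The weakest precondition is 10*r <= 11 and (not (3*m <= 7 <-> 9*r = 1)).
Check whether 3*m <= 7 and r = -2 implies it.
Every state satisfying the precondition satisfies the weakest precondition: the implication holds.
Answer: valid


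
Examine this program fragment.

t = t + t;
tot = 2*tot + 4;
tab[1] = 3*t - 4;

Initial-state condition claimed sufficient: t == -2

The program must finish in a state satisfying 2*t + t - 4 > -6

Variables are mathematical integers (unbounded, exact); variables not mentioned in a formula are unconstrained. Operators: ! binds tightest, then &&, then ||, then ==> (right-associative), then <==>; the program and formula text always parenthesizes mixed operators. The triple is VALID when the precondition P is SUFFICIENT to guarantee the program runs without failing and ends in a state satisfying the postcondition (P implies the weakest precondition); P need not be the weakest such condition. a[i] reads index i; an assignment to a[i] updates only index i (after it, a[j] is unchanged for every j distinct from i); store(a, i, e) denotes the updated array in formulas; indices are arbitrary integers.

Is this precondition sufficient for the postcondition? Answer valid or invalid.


Working backward. After the program, the postcondition 2*t + t - 4 > -6 must hold; in canonical form it is 3*t > -2.
Before tab[1] := 3*t - 4: 3*t > -2
Before tot := 2*tot + 4: 3*t > -2
Before t := t + t: 6*t > -2
The weakest precondition is 6*t > -2.
Check whether t == -2 implies it.
Countermodel: at the initial state t = -2, the precondition holds but the weakest precondition fails.
Answer: invalid


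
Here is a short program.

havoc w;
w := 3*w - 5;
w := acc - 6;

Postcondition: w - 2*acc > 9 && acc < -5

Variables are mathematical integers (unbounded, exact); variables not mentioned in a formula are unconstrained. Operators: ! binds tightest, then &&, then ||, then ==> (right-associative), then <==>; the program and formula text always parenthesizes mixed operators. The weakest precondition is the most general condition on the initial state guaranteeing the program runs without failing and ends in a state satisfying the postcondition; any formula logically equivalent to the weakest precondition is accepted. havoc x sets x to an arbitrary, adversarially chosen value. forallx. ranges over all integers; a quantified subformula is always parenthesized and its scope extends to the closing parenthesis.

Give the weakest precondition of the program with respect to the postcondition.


Working backward. After the program, the postcondition w - 2*acc > 9 && acc < -5 must hold; in canonical form it is w > 2*acc + 9 && acc < -5.
Before w := acc - 6: acc < -15 && acc < -5
Before w := 3*w - 5: acc < -15 && acc < -5
Before havoc w: acc < -15 && acc < -5
Answer: WP = acc < -15 && acc < -5


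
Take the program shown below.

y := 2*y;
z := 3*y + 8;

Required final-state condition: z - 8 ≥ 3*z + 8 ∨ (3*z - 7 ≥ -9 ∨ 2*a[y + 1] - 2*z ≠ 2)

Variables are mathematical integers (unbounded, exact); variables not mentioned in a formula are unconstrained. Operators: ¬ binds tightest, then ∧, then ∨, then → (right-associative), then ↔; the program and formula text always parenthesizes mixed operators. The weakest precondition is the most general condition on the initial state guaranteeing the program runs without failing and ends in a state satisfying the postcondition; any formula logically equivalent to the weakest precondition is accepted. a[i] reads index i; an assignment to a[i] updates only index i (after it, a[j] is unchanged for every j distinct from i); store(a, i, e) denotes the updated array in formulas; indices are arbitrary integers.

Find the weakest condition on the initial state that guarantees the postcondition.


Working backward. After the program, the postcondition z - 8 ≥ 3*z + 8 ∨ (3*z - 7 ≥ -9 ∨ 2*a[y + 1] - 2*z ≠ 2) must hold; in canonical form it is 2*z ≤ -16 ∨ 3*z ≥ -2 ∨ 2*a[y + 1] ≠ 2*z + 2.
Before z := 3*y + 8: 6*y ≤ -32 ∨ 9*y ≥ -26 ∨ 2*a[y + 1] ≠ 6*y + 18
Before y := 2*y: 12*y ≤ -32 ∨ 18*y ≥ -26 ∨ 2*a[2*y + 1] ≠ 12*y + 18
Answer: WP = 12*y ≤ -32 ∨ 18*y ≥ -26 ∨ 2*a[2*y + 1] ≠ 12*y + 18


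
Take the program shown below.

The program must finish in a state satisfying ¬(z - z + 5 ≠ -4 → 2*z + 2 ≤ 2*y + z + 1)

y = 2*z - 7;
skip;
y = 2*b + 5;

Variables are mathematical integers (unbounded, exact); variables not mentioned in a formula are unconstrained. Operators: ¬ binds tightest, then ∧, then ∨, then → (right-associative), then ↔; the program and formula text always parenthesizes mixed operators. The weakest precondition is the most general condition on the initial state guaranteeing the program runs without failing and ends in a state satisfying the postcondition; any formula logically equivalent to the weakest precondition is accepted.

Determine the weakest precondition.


Working backward. After the program, the postcondition ¬(z - z + 5 ≠ -4 → 2*z + 2 ≤ 2*y + z + 1) must hold; in canonical form it is ¬(z ≤ 2*y - 1).
Before y := 2*b + 5: ¬(z ≤ 4*b + 9)
Before skip: ¬(z ≤ 4*b + 9)
Before y := 2*z - 7: ¬(z ≤ 4*b + 9)
Answer: WP = ¬(z ≤ 4*b + 9)


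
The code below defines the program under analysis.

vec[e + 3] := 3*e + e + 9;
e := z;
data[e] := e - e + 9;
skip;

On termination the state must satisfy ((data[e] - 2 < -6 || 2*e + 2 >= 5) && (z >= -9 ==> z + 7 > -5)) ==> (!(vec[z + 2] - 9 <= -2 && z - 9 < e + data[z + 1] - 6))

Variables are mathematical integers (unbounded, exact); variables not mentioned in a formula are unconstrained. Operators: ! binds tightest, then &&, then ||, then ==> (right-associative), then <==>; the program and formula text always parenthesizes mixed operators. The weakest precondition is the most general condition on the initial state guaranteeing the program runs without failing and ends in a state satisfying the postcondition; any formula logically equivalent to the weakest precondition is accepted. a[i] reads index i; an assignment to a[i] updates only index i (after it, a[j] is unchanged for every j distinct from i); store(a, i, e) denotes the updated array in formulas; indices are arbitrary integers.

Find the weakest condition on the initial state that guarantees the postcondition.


Working backward. After the program, the postcondition ((data[e] - 2 < -6 || 2*e + 2 >= 5) && (z >= -9 ==> z + 7 > -5)) ==> (!(vec[z + 2] - 9 <= -2 && z - 9 < e + data[z + 1] - 6)) must hold; in canonical form it is ((data[e] < -4 || 2*e >= 3) && (z >= -9 ==> z > -12)) ==> (!(vec[z + 2] <= 7 && z < data[z + 1] + e + 3)).
Before skip: ((data[e] < -4 || 2*e >= 3) && (z >= -9 ==> z > -12)) ==> (!(vec[z + 2] <= 7 && z < data[z + 1] + e + 3))
Before data[e] := e - e + 9: ((store(data, e, 9)[e] < -4 || 2*e >= 3) && (z >= -9 ==> z > -12)) ==> (!(vec[z + 2] <= 7 && z < store(data, e, 9)[z + 1] + e + 3))
Before e := z: ((store(data, z, 9)[z] < -4 || 2*z >= 3) && (z >= -9 ==> z > -12)) ==> (!(vec[z + 2] <= 7 && store(data, z, 9)[z + 1] > -3))
Before vec[e + 3] := 3*e + e + 9: ((store(data, z, 9)[z] < -4 || 2*z >= 3) && (z >= -9 ==> z > -12)) ==> (!(store(vec, e + 3, 4*e + 9)[z + 2] <= 7 && store(data, z, 9)[z + 1] > -3))
Answer: WP = ((store(data, z, 9)[z] < -4 || 2*z >= 3) && (z >= -9 ==> z > -12)) ==> (!(store(vec, e + 3, 4*e + 9)[z + 2] <= 7 && store(data, z, 9)[z + 1] > -3))


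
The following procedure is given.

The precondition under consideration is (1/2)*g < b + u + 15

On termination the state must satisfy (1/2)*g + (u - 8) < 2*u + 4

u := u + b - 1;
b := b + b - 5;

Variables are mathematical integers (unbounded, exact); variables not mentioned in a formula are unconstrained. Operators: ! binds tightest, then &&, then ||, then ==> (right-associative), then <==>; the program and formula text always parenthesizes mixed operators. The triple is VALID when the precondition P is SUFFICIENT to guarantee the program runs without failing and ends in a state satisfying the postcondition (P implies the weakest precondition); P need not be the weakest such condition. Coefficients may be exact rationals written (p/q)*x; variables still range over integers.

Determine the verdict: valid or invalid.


Working backward. After the program, the postcondition (1/2)*g + (u - 8) < 2*u + 4 must hold; in canonical form it is (1/2)*g < u + 12.
Before b := b + b - 5: (1/2)*g < u + 12
Before u := u + b - 1: (1/2)*g < b + u + 11
The weakest precondition is (1/2)*g < b + u + 11.
Check whether (1/2)*g < b + u + 15 implies it.
Countermodel: at the initial state b = 0, g = 0, u = -11, the precondition holds but the weakest precondition fails.
Answer: invalid


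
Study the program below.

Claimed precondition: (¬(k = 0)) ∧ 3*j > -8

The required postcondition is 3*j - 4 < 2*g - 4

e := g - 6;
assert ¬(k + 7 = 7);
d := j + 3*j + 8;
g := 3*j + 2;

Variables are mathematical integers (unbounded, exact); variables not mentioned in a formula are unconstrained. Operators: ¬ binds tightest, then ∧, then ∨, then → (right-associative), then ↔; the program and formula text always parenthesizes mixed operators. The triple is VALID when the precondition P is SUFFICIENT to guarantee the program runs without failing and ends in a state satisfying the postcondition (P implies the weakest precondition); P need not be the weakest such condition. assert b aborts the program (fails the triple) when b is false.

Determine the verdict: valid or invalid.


Working backward. After the program, the postcondition 3*j - 4 < 2*g - 4 must hold; in canonical form it is 3*j < 2*g.
Before g := 3*j + 2: 3*j > -4
Before d := j + 3*j + 8: 3*j > -4
Before assert ¬(k + 7 = 7): (¬(k = 0)) ∧ 3*j > -4
Before e := g - 6: (¬(k = 0)) ∧ 3*j > -4
The weakest precondition is (¬(k = 0)) ∧ 3*j > -4.
Check whether (¬(k = 0)) ∧ 3*j > -8 implies it.
Countermodel: at the initial state j = -2, k = 1, the precondition holds but the weakest precondition fails.
Answer: invalid


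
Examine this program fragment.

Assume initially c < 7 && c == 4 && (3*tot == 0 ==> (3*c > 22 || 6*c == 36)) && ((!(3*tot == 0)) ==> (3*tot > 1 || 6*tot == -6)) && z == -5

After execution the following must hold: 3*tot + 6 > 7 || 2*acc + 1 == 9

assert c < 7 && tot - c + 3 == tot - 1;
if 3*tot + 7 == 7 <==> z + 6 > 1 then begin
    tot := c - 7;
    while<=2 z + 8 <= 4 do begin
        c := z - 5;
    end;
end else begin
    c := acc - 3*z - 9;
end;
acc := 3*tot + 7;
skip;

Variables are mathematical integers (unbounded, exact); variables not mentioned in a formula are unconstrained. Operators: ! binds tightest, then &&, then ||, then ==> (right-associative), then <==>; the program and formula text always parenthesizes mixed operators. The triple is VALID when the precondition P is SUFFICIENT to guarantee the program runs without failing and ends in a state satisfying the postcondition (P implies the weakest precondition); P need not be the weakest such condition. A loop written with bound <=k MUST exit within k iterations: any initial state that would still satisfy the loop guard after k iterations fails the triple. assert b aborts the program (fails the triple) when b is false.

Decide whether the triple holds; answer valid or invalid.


Working backward. After the program, the postcondition 3*tot + 6 > 7 || 2*acc + 1 == 9 must hold; in canonical form it is 3*tot > 1 || 2*acc == 8.
Before skip: 3*tot > 1 || 2*acc == 8
Before acc := 3*tot + 7: 3*tot > 1 || 6*tot == -6
Then branch requires (z <= -4 ==> ((z <= -4 ==> ((!(z <= -4)) && (3*c > 22 || 6*c == 36))) && ((!(z <= -4)) ==> (3*c > 22 || 6*c == 36)))) && ((!(z <= -4)) ==> (3*c > 22 || 6*c == 36)); else branch requires 3*tot > 1 || 6*tot == -6.
Before the if: ((3*tot == 0 <==> z > -5) ==> ((z <= -4 ==> ((z <= -4 ==> ((!(z <= -4)) && (3*c > 22 || 6*c == 36))) && ((!(z <= -4)) ==> (3*c > 22 || 6*c == 36)))) && ((!(z <= -4)) ==> (3*c > 22 || 6*c == 36)))) && ((!(3*tot == 0 <==> z > -5)) ==> (3*tot > 1 || 6*tot == -6))
Before assert c < 7 && tot - c + 3 == tot - 1: c < 7 && c == 4 && ((3*tot == 0 <==> z > -5) ==> ((z <= -4 ==> ((z <= -4 ==> ((!(z <= -4)) && (3*c > 22 || 6*c == 36))) && ((!(z <= -4)) ==> (3*c > 22 || 6*c == 36)))) && ((!(z <= -4)) ==> (3*c > 22 || 6*c == 36)))) && ((!(3*tot == 0 <==> z > -5)) ==> (3*tot > 1 || 6*tot == -6))
The weakest precondition is c < 7 && c == 4 && ((3*tot == 0 <==> z > -5) ==> ((z <= -4 ==> ((z <= -4 ==> ((!(z <= -4)) && (3*c > 22 || 6*c == 36))) && ((!(z <= -4)) ==> (3*c > 22 || 6*c == 36)))) && ((!(z <= -4)) ==> (3*c > 22 || 6*c == 36)))) && ((!(3*tot == 0 <==> z > -5)) ==> (3*tot > 1 || 6*tot == -6)).
Check whether c < 7 && c == 4 && (3*tot == 0 ==> (3*c > 22 || 6*c == 36)) && ((!(3*tot == 0)) ==> (3*tot > 1 || 6*tot == -6)) && z == -5 implies it.
Countermodel: at the initial state c = 4, tot = -1, z = -5, the precondition holds but the weakest precondition fails.
Answer: invalid


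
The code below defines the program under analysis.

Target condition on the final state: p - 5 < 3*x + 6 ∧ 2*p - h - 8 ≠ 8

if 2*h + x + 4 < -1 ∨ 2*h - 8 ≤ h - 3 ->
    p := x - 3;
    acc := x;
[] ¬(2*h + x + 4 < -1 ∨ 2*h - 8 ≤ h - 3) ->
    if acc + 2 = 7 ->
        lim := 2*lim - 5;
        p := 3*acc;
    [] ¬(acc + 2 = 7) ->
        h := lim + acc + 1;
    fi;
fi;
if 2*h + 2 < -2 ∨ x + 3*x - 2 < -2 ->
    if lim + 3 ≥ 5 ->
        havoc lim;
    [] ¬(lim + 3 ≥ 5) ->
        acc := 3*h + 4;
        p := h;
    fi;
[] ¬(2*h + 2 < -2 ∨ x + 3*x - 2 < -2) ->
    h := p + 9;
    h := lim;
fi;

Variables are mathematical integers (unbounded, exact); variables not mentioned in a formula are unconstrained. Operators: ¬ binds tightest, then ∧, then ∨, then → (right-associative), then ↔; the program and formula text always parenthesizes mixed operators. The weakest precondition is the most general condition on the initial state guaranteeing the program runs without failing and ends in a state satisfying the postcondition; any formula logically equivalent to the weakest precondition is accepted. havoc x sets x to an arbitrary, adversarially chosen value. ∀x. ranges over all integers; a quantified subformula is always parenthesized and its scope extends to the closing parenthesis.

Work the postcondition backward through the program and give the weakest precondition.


Working backward. After the program, the postcondition p - 5 < 3*x + 6 ∧ 2*p - h - 8 ≠ 8 must hold; in canonical form it is p < 3*x + 11 ∧ 2*p ≠ h + 16.
Then branch requires (lim ≥ 2 → (p < 3*x + 11 ∧ 2*p ≠ h + 16)) ∧ ((¬(lim ≥ 2)) → (h < 3*x + 11 ∧ h ≠ 16)); else branch requires p < 3*x + 11 ∧ 2*p ≠ lim + 16.
Before the if: ((2*h < -4 ∨ 4*x < 0) → ((lim ≥ 2 → (p < 3*x + 11 ∧ 2*p ≠ h + 16)) ∧ ((¬(lim ≥ 2)) → (h < 3*x + 11 ∧ h ≠ 16)))) ∧ ((¬(2*h < -4 ∨ 4*x < 0)) → (p < 3*x + 11 ∧ 2*p ≠ lim + 16))
Then branch requires ((2*h < -4 ∨ 4*x < 0) → ((lim ≥ 2 → (2*x > -14 ∧ 2*x ≠ h + 22)) ∧ ((¬(lim ≥ 2)) → (h < 3*x + 11 ∧ h ≠ 16)))) ∧ ((¬(2*h < -4 ∨ 4*x < 0)) → (2*x > -14 ∧ 2*x ≠ lim + 22)); else branch requires (acc = 5 → (((2*h < -4 ∨ 4*x < 0) → ((2*lim ≥ 7 → (3*acc < 3*x + 11 ∧ 6*acc ≠ h + 16)) ∧ ((¬(2*lim ≥ 7)) → (h < 3*x + 11 ∧ h ≠ 16)))) ∧ ((¬(2*h < -4 ∨ 4*x < 0)) → (3*acc < 3*x + 11 ∧ 6*acc ≠ 2*lim + 11)))) ∧ ((¬(acc = 5)) → (((2*acc + 2*lim < -6 ∨ 4*x < 0) → ((lim ≥ 2 → (p < 3*x + 11 ∧ 2*p ≠ acc + lim + 17)) ∧ ((¬(lim ≥ 2)) → (acc + lim < 3*x + 10 ∧ acc + lim ≠ 15)))) ∧ ((¬(2*acc + 2*lim < -6 ∨ 4*x < 0)) → (p < 3*x + 11 ∧ 2*p ≠ lim + 16)))).
Before the if: ((2*h + x < -5 ∨ h ≤ 5) → (((2*h < -4 ∨ 4*x < 0) → ((lim ≥ 2 → (2*x > -14 ∧ 2*x ≠ h + 22)) ∧ ((¬(lim ≥ 2)) → (h < 3*x + 11 ∧ h ≠ 16)))) ∧ ((¬(2*h < -4 ∨ 4*x < 0)) → (2*x > -14 ∧ 2*x ≠ lim + 22)))) ∧ ((¬(2*h + x < -5 ∨ h ≤ 5)) → ((acc = 5 → (((2*h < -4 ∨ 4*x < 0) → ((2*lim ≥ 7 → (3*acc < 3*x + 11 ∧ 6*acc ≠ h + 16)) ∧ ((¬(2*lim ≥ 7)) → (h < 3*x + 11 ∧ h ≠ 16)))) ∧ ((¬(2*h < -4 ∨ 4*x < 0)) → (3*acc < 3*x + 11 ∧ 6*acc ≠ 2*lim + 11)))) ∧ ((¬(acc = 5)) → (((2*acc + 2*lim < -6 ∨ 4*x < 0) → ((lim ≥ 2 → (p < 3*x + 11 ∧ 2*p ≠ acc + lim + 17)) ∧ ((¬(lim ≥ 2)) → (acc + lim < 3*x + 10 ∧ acc + lim ≠ 15)))) ∧ ((¬(2*acc + 2*lim < -6 ∨ 4*x < 0)) → (p < 3*x + 11 ∧ 2*p ≠ lim + 16))))))
Answer: WP = ((2*h + x < -5 ∨ h ≤ 5) → (((2*h < -4 ∨ 4*x < 0) → ((lim ≥ 2 → (2*x > -14 ∧ 2*x ≠ h + 22)) ∧ ((¬(lim ≥ 2)) → (h < 3*x + 11 ∧ h ≠ 16)))) ∧ ((¬(2*h < -4 ∨ 4*x < 0)) → (2*x > -14 ∧ 2*x ≠ lim + 22)))) ∧ ((¬(2*h + x < -5 ∨ h ≤ 5)) → ((acc = 5 → (((2*h < -4 ∨ 4*x < 0) → ((2*lim ≥ 7 → (3*acc < 3*x + 11 ∧ 6*acc ≠ h + 16)) ∧ ((¬(2*lim ≥ 7)) → (h < 3*x + 11 ∧ h ≠ 16)))) ∧ ((¬(2*h < -4 ∨ 4*x < 0)) → (3*acc < 3*x + 11 ∧ 6*acc ≠ 2*lim + 11)))) ∧ ((¬(acc = 5)) → (((2*acc + 2*lim < -6 ∨ 4*x < 0) → ((lim ≥ 2 → (p < 3*x + 11 ∧ 2*p ≠ acc + lim + 17)) ∧ ((¬(lim ≥ 2)) → (acc + lim < 3*x + 10 ∧ acc + lim ≠ 15)))) ∧ ((¬(2*acc + 2*lim < -6 ∨ 4*x < 0)) → (p < 3*x + 11 ∧ 2*p ≠ lim + 16))))))


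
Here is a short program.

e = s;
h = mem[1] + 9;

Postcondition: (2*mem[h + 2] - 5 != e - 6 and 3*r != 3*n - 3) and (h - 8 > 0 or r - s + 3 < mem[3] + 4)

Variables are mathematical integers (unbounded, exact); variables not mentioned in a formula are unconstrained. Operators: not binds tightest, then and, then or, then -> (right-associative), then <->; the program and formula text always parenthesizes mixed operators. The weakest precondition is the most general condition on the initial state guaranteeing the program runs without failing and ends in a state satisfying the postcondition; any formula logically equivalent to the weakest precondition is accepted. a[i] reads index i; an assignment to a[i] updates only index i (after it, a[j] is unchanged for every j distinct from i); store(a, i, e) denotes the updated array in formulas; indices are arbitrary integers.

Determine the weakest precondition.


Working backward. After the program, the postcondition (2*mem[h + 2] - 5 != e - 6 and 3*r != 3*n - 3) and (h - 8 > 0 or r - s + 3 < mem[3] + 4) must hold; in canonical form it is 2*mem[h + 2] != e - 1 and 3*r != 3*n - 3 and (h > 8 or r < mem[3] + s + 1).
Before h := mem[1] + 9: 2*mem[mem[1] + 11] != e - 1 and 3*r != 3*n - 3 and (mem[1] > -1 or r < mem[3] + s + 1)
Before e := s: 2*mem[mem[1] + 11] != s - 1 and 3*r != 3*n - 3 and (mem[1] > -1 or r < mem[3] + s + 1)
Answer: WP = 2*mem[mem[1] + 11] != s - 1 and 3*r != 3*n - 3 and (mem[1] > -1 or r < mem[3] + s + 1)


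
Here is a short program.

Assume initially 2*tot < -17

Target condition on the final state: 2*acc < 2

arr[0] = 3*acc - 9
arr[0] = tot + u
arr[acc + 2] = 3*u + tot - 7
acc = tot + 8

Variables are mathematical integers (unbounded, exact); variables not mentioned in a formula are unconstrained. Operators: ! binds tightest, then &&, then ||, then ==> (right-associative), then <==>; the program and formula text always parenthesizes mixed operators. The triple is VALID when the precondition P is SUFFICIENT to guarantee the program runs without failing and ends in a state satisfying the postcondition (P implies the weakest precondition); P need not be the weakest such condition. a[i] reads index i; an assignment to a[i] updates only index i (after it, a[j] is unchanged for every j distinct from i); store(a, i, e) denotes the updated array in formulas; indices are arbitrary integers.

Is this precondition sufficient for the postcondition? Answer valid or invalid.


Working backward. After the program, 2*acc < 2 must hold.
Before acc := tot + 8: 2*tot < -14
Before arr[acc + 2] := 3*u + tot - 7: 2*tot < -14
Before arr[0] := tot + u: 2*tot < -14
Before arr[0] := 3*acc - 9: 2*tot < -14
The weakest precondition is 2*tot < -14.
Check whether 2*tot < -17 implies it.
Every state satisfying the precondition satisfies the weakest precondition: the implication holds.
Answer: valid


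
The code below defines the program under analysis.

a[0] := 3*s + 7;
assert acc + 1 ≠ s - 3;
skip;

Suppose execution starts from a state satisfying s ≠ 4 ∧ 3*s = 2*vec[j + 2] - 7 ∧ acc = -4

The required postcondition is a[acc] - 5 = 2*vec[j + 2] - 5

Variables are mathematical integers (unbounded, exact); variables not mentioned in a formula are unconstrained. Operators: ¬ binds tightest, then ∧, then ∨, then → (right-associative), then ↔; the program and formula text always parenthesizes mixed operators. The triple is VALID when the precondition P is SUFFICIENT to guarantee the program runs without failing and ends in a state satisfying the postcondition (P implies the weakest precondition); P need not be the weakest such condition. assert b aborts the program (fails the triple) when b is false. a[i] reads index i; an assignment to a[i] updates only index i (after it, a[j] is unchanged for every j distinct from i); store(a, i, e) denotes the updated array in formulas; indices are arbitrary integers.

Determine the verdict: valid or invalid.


Working backward. After the program, the postcondition a[acc] - 5 = 2*vec[j + 2] - 5 must hold; in canonical form it is a[acc] = 2*vec[j + 2].
Before skip: a[acc] = 2*vec[j + 2]
Before assert acc + 1 ≠ s - 3: acc ≠ s - 4 ∧ a[acc] = 2*vec[j + 2]
Before a[0] := 3*s + 7: acc ≠ s - 4 ∧ store(a, 0, 3*s + 7)[acc] = 2*vec[j + 2]
The weakest precondition is acc ≠ s - 4 ∧ store(a, 0, 3*s + 7)[acc] = 2*vec[j + 2].
Check whether s ≠ 4 ∧ 3*s = 2*vec[j + 2] - 7 ∧ acc = -4 implies it.
Countermodel: at the initial state a = {[-4] = -1, [0] = -1, elsewhere -1}, acc = -4, j = -2, s = -3, vec = {[-4] = -1, [0] = -1, elsewhere -1}, the precondition holds but the weakest precondition fails.
Answer: invalid


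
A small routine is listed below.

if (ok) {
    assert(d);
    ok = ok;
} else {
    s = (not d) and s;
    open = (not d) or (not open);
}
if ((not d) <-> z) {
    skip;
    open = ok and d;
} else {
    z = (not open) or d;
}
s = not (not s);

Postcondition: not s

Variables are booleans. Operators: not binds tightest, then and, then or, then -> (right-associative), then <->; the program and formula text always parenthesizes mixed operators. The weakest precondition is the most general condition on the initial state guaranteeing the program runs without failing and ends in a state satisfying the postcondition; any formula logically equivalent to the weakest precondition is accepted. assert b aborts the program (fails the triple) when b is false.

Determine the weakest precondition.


Working backward. After the program, not s must hold.
Before s := not (not s): not s
Then branch requires not s; else branch requires not s.
Before the if: (((not d) <-> z) -> (not s)) and ((not ((not d) <-> z)) -> (not s))
Then branch requires d and (((not d) <-> z) -> (not s)) and ((not ((not d) <-> z)) -> (not s)); else branch requires (((not d) <-> z) -> (not ((not d) and s))) and ((not ((not d) <-> z)) -> (not ((not d) and s))).
Before the if: (ok -> (d and (((not d) <-> z) -> (not s)) and ((not ((not d) <-> z)) -> (not s)))) and ((not ok) -> ((((not d) <-> z) -> (not ((not d) and s))) and ((not ((not d) <-> z)) -> (not ((not d) and s)))))
Answer: WP = (ok -> (d and (((not d) <-> z) -> (not s)) and ((not ((not d) <-> z)) -> (not s)))) and ((not ok) -> ((((not d) <-> z) -> (not ((not d) and s))) and ((not ((not d) <-> z)) -> (not ((not d) and s)))))


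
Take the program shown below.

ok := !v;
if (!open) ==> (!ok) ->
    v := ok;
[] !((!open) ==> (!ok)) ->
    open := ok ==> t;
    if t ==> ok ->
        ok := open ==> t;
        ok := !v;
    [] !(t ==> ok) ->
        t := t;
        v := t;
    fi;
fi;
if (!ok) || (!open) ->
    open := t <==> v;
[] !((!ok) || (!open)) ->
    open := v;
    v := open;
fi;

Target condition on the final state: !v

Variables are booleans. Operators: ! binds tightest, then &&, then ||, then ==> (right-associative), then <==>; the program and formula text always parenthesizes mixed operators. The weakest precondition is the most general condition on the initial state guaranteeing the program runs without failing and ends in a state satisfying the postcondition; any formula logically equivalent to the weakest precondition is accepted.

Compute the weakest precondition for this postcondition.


Working backward. After the program, !v must hold.
Then branch requires !v; else branch requires !v.
Before the if: (((!ok) || (!open)) ==> (!v)) && ((!((!ok) || (!open))) ==> (!v))
Then branch requires (((!ok) || (!open)) ==> (!ok)) && ((!((!ok) || (!open))) ==> (!ok)); else branch requires ((t ==> ok) ==> (((v || (!(ok ==> t))) ==> (!v)) && ((!(v || (!(ok ==> t)))) ==> (!v)))) && ((!(t ==> ok)) ==> ((((!ok) || (!(ok ==> t))) ==> (!t)) && ((!((!ok) || (!(ok ==> t)))) ==> (!t)))).
Before the if: (((!open) ==> (!ok)) ==> ((((!ok) || (!open)) ==> (!ok)) && ((!((!ok) || (!open))) ==> (!ok)))) && ((!((!open) ==> (!ok))) ==> (((t ==> ok) ==> (((v || (!(ok ==> t))) ==> (!v)) && ((!(v || (!(ok ==> t)))) ==> (!v)))) && ((!(t ==> ok)) ==> ((((!ok) || (!(ok ==> t))) ==> (!t)) && ((!((!ok) || (!(ok ==> t)))) ==> (!t))))))
Before ok := !v: (((!open) ==> v) ==> (((v || (!open)) ==> v) && ((!(v || (!open))) ==> v))) && ((!((!open) ==> v)) ==> (((t ==> (!v)) ==> (((v || (!((!v) ==> t))) ==> (!v)) && ((!(v || (!((!v) ==> t)))) ==> (!v)))) && ((!(t ==> (!v))) ==> (((v || (!((!v) ==> t))) ==> (!t)) && ((!(v || (!((!v) ==> t)))) ==> (!t))))))
Answer: WP = (((!open) ==> v) ==> (((v || (!open)) ==> v) && ((!(v || (!open))) ==> v))) && ((!((!open) ==> v)) ==> (((t ==> (!v)) ==> (((v || (!((!v) ==> t))) ==> (!v)) && ((!(v || (!((!v) ==> t)))) ==> (!v)))) && ((!(t ==> (!v))) ==> (((v || (!((!v) ==> t))) ==> (!t)) && ((!(v || (!((!v) ==> t)))) ==> (!t))))))


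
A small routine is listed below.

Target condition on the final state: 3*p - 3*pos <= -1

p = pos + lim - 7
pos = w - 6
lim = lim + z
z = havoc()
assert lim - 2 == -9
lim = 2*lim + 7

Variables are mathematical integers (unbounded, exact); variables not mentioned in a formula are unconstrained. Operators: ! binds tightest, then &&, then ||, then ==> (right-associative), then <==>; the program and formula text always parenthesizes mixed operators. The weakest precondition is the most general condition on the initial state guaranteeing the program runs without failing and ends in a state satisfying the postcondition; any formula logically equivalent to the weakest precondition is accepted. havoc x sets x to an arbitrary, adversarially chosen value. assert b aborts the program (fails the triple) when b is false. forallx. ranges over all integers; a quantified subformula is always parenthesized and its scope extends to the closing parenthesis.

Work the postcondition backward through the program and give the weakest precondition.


Working backward. After the program, the postcondition 3*p - 3*pos <= -1 must hold; in canonical form it is 3*p <= 3*pos - 1.
Before lim := 2*lim + 7: 3*p <= 3*pos - 1
Before assert lim - 2 == -9: lim == -7 && 3*p <= 3*pos - 1
Before havoc z: lim == -7 && 3*p <= 3*pos - 1
Before lim := lim + z: lim + z == -7 && 3*p <= 3*pos - 1
Before pos := w - 6: lim + z == -7 && 3*p <= 3*w - 19
Before p := pos + lim - 7: lim + z == -7 && 3*lim + 3*pos <= 3*w + 2
Answer: WP = lim + z == -7 && 3*lim + 3*pos <= 3*w + 2


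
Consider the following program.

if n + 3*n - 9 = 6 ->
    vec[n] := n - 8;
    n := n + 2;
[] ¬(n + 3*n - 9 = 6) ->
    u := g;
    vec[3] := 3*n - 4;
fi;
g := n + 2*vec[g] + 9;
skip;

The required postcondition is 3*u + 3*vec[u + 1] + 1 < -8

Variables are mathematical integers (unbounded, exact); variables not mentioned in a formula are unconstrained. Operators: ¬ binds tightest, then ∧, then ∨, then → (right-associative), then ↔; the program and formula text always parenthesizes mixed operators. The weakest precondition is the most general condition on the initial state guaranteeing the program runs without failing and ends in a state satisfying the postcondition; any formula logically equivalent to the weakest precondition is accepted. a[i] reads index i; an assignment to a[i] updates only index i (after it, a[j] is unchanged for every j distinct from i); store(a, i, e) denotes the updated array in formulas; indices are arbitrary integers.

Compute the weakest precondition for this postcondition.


Working backward. After the program, the postcondition 3*u + 3*vec[u + 1] + 1 < -8 must hold; in canonical form it is 3*vec[u + 1] + 3*u < -9.
Before skip: 3*vec[u + 1] + 3*u < -9
Before g := n + 2*vec[g] + 9: 3*vec[u + 1] + 3*u < -9
Then branch requires 3*store(vec, n, n - 8)[u + 1] + 3*u < -9; else branch requires 3*store(vec, 3, 3*n - 4)[g + 1] + 3*g < -9.
Before the if: (4*n = 15 → 3*store(vec, n, n - 8)[u + 1] + 3*u < -9) ∧ ((¬(4*n = 15)) → 3*store(vec, 3, 3*n - 4)[g + 1] + 3*g < -9)
Answer: WP = (4*n = 15 → 3*store(vec, n, n - 8)[u + 1] + 3*u < -9) ∧ ((¬(4*n = 15)) → 3*store(vec, 3, 3*n - 4)[g + 1] + 3*g < -9)


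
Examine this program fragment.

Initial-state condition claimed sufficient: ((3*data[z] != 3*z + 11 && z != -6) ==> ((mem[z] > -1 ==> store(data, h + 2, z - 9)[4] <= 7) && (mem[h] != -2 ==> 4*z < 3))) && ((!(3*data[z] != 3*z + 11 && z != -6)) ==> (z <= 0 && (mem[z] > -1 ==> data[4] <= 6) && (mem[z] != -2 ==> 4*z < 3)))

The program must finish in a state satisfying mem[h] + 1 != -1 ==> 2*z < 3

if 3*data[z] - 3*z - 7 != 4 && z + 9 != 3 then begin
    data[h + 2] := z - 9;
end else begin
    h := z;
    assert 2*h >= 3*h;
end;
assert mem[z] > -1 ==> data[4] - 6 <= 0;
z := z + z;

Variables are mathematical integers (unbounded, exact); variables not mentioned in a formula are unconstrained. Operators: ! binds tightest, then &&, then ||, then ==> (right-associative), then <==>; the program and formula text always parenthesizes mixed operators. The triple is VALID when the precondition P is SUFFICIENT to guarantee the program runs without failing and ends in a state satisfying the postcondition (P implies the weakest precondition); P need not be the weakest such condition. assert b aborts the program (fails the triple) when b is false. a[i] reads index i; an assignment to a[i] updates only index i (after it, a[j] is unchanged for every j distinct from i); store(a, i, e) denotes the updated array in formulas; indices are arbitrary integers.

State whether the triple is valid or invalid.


Working backward. After the program, the postcondition mem[h] + 1 != -1 ==> 2*z < 3 must hold; in canonical form it is mem[h] != -2 ==> 2*z < 3.
Before z := z + z: mem[h] != -2 ==> 4*z < 3
Before assert mem[z] > -1 ==> data[4] - 6 <= 0: (mem[z] > -1 ==> data[4] <= 6) && (mem[h] != -2 ==> 4*z < 3)
Then branch requires (mem[z] > -1 ==> store(data, h + 2, z - 9)[4] <= 6) && (mem[h] != -2 ==> 4*z < 3); else branch requires z <= 0 && (mem[z] > -1 ==> data[4] <= 6) && (mem[z] != -2 ==> 4*z < 3).
Before the if: ((3*data[z] != 3*z + 11 && z != -6) ==> ((mem[z] > -1 ==> store(data, h + 2, z - 9)[4] <= 6) && (mem[h] != -2 ==> 4*z < 3))) && ((!(3*data[z] != 3*z + 11 && z != -6)) ==> (z <= 0 && (mem[z] > -1 ==> data[4] <= 6) && (mem[z] != -2 ==> 4*z < 3)))
The weakest precondition is ((3*data[z] != 3*z + 11 && z != -6) ==> ((mem[z] > -1 ==> store(data, h + 2, z - 9)[4] <= 6) && (mem[h] != -2 ==> 4*z < 3))) && ((!(3*data[z] != 3*z + 11 && z != -6)) ==> (z <= 0 && (mem[z] > -1 ==> data[4] <= 6) && (mem[z] != -2 ==> 4*z < 3))).
Check whether ((3*data[z] != 3*z + 11 && z != -6) ==> ((mem[z] > -1 ==> store(data, h + 2, z - 9)[4] <= 7) && (mem[h] != -2 ==> 4*z < 3))) && ((!(3*data[z] != 3*z + 11 && z != -6)) ==> (z <= 0 && (mem[z] > -1 ==> data[4] <= 6) && (mem[z] != -2 ==> 4*z < 3))) implies it.
Countermodel: at the initial state data = {[-7] = 3, [0] = 3, [2] = 3, [4] = 7, elsewhere 3}, h = 0, mem = {[-7] = 15521, [0] = 5, [2] = 5, [4] = 5, elsewhere 5}, z = -7, the precondition holds but the weakest precondition fails.
Answer: invalid


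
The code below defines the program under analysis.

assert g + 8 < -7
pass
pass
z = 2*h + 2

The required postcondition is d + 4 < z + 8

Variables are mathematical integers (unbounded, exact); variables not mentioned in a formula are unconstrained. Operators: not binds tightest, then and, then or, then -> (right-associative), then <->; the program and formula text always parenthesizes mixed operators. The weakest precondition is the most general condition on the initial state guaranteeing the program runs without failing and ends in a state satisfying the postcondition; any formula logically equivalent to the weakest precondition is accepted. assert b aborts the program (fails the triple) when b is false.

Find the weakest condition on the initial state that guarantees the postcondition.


Working backward. After the program, the postcondition d + 4 < z + 8 must hold; in canonical form it is d < z + 4.
Before z := 2*h + 2: d < 2*h + 6
Before skip: d < 2*h + 6
Before skip: d < 2*h + 6
Before assert g + 8 < -7: g < -15 and d < 2*h + 6
Answer: WP = g < -15 and d < 2*h + 6


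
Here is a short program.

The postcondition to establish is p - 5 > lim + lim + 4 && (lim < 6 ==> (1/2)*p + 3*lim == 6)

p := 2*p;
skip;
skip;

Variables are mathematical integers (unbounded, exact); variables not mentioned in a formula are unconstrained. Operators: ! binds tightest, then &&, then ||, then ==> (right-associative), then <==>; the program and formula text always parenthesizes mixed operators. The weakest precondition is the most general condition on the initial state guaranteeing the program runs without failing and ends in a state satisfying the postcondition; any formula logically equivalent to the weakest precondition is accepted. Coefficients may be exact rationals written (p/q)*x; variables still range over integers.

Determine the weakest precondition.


Working backward. After the program, the postcondition p - 5 > lim + lim + 4 && (lim < 6 ==> (1/2)*p + 3*lim == 6) must hold; in canonical form it is p > 2*lim + 9 && (lim < 6 ==> 3*lim + (1/2)*p == 6).
Before skip: p > 2*lim + 9 && (lim < 6 ==> 3*lim + (1/2)*p == 6)
Before skip: p > 2*lim + 9 && (lim < 6 ==> 3*lim + (1/2)*p == 6)
Before p := 2*p: 2*p > 2*lim + 9 && (lim < 6 ==> 3*lim + p == 6)
Answer: WP = 2*p > 2*lim + 9 && (lim < 6 ==> 3*lim + p == 6)


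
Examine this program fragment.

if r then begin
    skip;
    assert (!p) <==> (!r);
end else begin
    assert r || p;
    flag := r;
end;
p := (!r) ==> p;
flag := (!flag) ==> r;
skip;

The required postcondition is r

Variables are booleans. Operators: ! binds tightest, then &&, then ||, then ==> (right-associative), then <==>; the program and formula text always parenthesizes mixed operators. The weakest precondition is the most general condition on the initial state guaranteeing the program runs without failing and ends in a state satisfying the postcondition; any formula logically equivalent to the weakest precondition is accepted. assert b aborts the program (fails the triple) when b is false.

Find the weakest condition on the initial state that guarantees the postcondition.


Working backward. After the program, r must hold.
Before skip: r
Before flag := (!flag) ==> r: r
Before p := (!r) ==> p: r
Then branch requires ((!p) <==> (!r)) && r; else branch requires (r || p) && r.
Before the if: (r ==> (((!p) <==> (!r)) && r)) && ((!r) ==> ((r || p) && r))
Answer: WP = (r ==> (((!p) <==> (!r)) && r)) && ((!r) ==> ((r || p) && r))


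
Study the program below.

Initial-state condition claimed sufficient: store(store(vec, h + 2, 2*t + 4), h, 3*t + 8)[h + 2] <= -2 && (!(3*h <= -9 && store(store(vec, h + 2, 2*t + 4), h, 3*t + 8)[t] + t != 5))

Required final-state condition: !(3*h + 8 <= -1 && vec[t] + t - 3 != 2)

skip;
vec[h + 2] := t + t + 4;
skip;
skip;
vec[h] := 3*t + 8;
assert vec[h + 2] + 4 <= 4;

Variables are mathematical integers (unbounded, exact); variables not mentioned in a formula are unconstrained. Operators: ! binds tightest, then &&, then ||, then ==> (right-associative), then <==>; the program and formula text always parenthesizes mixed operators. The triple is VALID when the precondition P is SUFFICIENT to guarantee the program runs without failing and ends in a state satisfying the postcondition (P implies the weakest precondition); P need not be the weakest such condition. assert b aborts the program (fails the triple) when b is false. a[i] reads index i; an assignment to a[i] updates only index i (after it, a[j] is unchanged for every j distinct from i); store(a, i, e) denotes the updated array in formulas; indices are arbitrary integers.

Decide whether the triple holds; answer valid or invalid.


Working backward. After the program, the postcondition !(3*h + 8 <= -1 && vec[t] + t - 3 != 2) must hold; in canonical form it is !(3*h <= -9 && vec[t] + t != 5).
Before assert vec[h + 2] + 4 <= 4: vec[h + 2] <= 0 && (!(3*h <= -9 && vec[t] + t != 5))
Before vec[h] := 3*t + 8: store(vec, h, 3*t + 8)[h + 2] <= 0 && (!(3*h <= -9 && store(vec, h, 3*t + 8)[t] + t != 5))
Before skip: store(vec, h, 3*t + 8)[h + 2] <= 0 && (!(3*h <= -9 && store(vec, h, 3*t + 8)[t] + t != 5))
Before skip: store(vec, h, 3*t + 8)[h + 2] <= 0 && (!(3*h <= -9 && store(vec, h, 3*t + 8)[t] + t != 5))
Before vec[h + 2] := t + t + 4: store(store(vec, h + 2, 2*t + 4), h, 3*t + 8)[h + 2] <= 0 && (!(3*h <= -9 && store(store(vec, h + 2, 2*t + 4), h, 3*t + 8)[t] + t != 5))
Before skip: store(store(vec, h + 2, 2*t + 4), h, 3*t + 8)[h + 2] <= 0 && (!(3*h <= -9 && store(store(vec, h + 2, 2*t + 4), h, 3*t + 8)[t] + t != 5))
The weakest precondition is store(store(vec, h + 2, 2*t + 4), h, 3*t + 8)[h + 2] <= 0 && (!(3*h <= -9 && store(store(vec, h + 2, 2*t + 4), h, 3*t + 8)[t] + t != 5)).
Check whether store(store(vec, h + 2, 2*t + 4), h, 3*t + 8)[h + 2] <= -2 && (!(3*h <= -9 && store(store(vec, h + 2, 2*t + 4), h, 3*t + 8)[t] + t != 5)) implies it.
Every state satisfying the precondition satisfies the weakest precondition: the implication holds.
Answer: valid
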